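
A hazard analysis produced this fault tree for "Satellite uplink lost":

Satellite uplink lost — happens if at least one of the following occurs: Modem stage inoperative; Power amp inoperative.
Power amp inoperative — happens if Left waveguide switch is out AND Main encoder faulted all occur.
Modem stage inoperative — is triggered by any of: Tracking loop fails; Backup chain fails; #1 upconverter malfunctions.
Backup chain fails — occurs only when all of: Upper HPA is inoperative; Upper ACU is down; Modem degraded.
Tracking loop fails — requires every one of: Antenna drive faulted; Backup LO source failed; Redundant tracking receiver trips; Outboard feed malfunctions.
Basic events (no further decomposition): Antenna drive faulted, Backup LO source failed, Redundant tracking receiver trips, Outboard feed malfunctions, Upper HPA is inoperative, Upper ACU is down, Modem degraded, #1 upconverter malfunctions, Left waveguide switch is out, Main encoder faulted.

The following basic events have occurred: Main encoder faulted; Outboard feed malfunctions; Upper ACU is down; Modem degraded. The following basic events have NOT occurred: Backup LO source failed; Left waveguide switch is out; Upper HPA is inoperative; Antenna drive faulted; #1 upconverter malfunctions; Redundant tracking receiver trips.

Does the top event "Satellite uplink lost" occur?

Tracking loop fails [AND]: Antenna drive faulted=not, Backup LO source failed=not, Redundant tracking receiver trips=not, Outboard feed malfunctions=occurs → not all inputs occur → does not occur.
Backup chain fails [AND]: Upper HPA is inoperative=not, Upper ACU is down=occurs, Modem degraded=occurs → not all inputs occur → does not occur.
Modem stage inoperative [OR]: Tracking loop fails=not, Backup chain fails=not, #1 upconverter malfunctions=not → no input occurs → does not occur.
Power amp inoperative [AND]: Left waveguide switch is out=not, Main encoder faulted=occurs → not all inputs occur → does not occur.
Satellite uplink lost [OR]: Modem stage inoperative=not, Power amp inoperative=not → no input occurs → does not occur.

No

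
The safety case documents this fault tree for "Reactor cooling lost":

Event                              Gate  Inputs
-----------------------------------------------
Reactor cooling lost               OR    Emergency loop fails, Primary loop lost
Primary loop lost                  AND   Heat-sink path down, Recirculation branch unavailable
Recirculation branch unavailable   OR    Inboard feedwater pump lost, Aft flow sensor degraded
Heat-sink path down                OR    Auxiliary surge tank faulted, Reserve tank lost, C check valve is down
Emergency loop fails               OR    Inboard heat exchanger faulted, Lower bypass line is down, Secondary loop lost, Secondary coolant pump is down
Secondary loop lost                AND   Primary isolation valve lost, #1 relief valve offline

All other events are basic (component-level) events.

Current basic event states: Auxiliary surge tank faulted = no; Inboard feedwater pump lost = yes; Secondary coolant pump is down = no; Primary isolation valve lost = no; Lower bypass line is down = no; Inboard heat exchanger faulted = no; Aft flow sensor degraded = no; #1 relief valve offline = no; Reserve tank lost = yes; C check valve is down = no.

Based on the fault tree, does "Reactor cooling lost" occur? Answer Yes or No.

Secondary loop lost [AND]: Primary isolation valve lost=not, #1 relief valve offline=not → not all inputs occur → does not occur.
Emergency loop fails [OR]: Inboard heat exchanger faulted=not, Lower bypass line is down=not, Secondary loop lost=not, Secondary coolant pump is down=not → no input occurs → does not occur.
Heat-sink path down [OR]: Auxiliary surge tank faulted=not, Reserve tank lost=occurs, C check valve is down=not → at least one input occurs → occurs.
Recirculation branch unavailable [OR]: Inboard feedwater pump lost=occurs, Aft flow sensor degraded=not → at least one input occurs → occurs.
Primary loop lost [AND]: Heat-sink path down=occurs, Recirculation branch unavailable=occurs → all inputs occur → occurs.
Reactor cooling lost [OR]: Emergency loop fails=not, Primary loop lost=occurs → at least one input occurs → occurs.

Yes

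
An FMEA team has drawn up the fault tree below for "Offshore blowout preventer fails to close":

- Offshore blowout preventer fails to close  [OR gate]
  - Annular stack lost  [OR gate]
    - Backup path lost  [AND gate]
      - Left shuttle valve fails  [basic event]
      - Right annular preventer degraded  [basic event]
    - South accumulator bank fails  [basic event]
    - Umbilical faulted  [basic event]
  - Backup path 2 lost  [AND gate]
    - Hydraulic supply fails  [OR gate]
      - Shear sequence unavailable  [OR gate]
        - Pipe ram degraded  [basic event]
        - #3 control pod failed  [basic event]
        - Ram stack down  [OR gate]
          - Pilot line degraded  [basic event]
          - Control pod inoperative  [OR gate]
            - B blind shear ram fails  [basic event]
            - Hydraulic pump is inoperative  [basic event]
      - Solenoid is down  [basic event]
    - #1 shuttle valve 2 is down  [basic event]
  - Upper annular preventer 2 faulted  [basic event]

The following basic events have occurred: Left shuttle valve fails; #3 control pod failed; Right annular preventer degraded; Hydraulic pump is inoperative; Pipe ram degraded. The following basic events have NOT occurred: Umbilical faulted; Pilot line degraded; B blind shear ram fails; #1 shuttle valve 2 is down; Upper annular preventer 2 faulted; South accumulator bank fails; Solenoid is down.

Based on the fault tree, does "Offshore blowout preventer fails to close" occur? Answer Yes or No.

Backup path lost [AND]: Left shuttle valve fails=occurs, Right annular preventer degraded=occurs → all inputs occur → occurs.
Annular stack lost [OR]: Backup path lost=occurs, South accumulator bank fails=not, Umbilical faulted=not → at least one input occurs → occurs.
Control pod inoperative [OR]: B blind shear ram fails=not, Hydraulic pump is inoperative=occurs → at least one input occurs → occurs.
Ram stack down [OR]: Pilot line degraded=not, Control pod inoperative=occurs → at least one input occurs → occurs.
Shear sequence unavailable [OR]: Pipe ram degraded=occurs, #3 control pod failed=occurs, Ram stack down=occurs → at least one input occurs → occurs.
Hydraulic supply fails [OR]: Shear sequence unavailable=occurs, Solenoid is down=not → at least one input occurs → occurs.
Backup path 2 lost [AND]: Hydraulic supply fails=occurs, #1 shuttle valve 2 is down=not → not all inputs occur → does not occur.
Offshore blowout preventer fails to close [OR]: Annular stack lost=occurs, Backup path 2 lost=not, Upper annular preventer 2 faulted=not → at least one input occurs → occurs.

Yes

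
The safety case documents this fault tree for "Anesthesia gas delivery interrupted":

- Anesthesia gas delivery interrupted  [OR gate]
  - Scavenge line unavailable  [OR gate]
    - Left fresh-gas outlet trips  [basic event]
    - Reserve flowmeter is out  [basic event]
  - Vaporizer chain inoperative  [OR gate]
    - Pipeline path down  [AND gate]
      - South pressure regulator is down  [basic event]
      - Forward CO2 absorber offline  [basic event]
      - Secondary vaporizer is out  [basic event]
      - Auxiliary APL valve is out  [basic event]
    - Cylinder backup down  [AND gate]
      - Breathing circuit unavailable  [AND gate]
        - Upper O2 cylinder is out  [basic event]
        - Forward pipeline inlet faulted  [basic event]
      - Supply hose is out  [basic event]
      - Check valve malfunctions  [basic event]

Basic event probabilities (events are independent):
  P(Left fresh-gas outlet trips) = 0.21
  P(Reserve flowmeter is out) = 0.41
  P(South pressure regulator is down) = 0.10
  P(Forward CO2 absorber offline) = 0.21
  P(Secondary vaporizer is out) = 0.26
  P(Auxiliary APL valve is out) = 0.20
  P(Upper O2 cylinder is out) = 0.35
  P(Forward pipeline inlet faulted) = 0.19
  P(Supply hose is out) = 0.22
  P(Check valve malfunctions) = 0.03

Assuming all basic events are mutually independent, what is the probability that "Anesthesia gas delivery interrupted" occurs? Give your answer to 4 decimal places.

0.5346

P(Scavenge line unavailable) [OR] = 1 − (1−0.21) × (1−0.41) = 0.533900
P(Pipeline path down) [AND] = 0.10 × 0.21 × 0.26 × 0.20 = 0.001092
P(Breathing circuit unavailable) [AND] = 0.35 × 0.19 = 0.066500
P(Cylinder backup down) [AND] = 0.066500 × 0.22 × 0.03 = 0.000439
P(Vaporizer chain inoperative) [OR] = 1 − (1−0.001092) × (1−0.000439) = 0.001531
P(Anesthesia gas delivery interrupted) [OR] = 1 − (1−0.533900) × (1−0.001531) = 0.534614
Rounded to 4 decimal places: P(Anesthesia gas delivery interrupted) ≈ 0.5346.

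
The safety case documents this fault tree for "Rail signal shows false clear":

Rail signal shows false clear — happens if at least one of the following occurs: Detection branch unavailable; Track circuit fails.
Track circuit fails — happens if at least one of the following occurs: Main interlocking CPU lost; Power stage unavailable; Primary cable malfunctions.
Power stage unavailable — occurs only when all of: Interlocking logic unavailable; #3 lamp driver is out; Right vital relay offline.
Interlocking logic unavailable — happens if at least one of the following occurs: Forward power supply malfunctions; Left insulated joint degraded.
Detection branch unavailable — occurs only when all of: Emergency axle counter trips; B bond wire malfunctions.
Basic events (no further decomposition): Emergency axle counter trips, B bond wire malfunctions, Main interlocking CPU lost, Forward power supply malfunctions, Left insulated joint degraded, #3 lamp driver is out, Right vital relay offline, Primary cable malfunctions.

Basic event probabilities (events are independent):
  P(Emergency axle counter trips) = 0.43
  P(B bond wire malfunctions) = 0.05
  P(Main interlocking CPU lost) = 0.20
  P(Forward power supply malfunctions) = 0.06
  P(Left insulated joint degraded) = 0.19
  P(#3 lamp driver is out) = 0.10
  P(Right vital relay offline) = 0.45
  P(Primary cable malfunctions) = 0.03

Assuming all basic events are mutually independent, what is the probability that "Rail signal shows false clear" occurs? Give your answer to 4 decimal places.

0.2488

P(Detection branch unavailable) [AND] = 0.43 × 0.05 = 0.021500
P(Interlocking logic unavailable) [OR] = 1 − (1−0.06) × (1−0.19) = 0.238600
P(Power stage unavailable) [AND] = 0.238600 × 0.10 × 0.45 = 0.010737
P(Track circuit fails) [OR] = 1 − (1−0.20) × (1−0.010737) × (1−0.03) = 0.232332
P(Rail signal shows false clear) [OR] = 1 − (1−0.021500) × (1−0.232332) = 0.248837
Rounded to 4 decimal places: P(Rail signal shows false clear) ≈ 0.2488.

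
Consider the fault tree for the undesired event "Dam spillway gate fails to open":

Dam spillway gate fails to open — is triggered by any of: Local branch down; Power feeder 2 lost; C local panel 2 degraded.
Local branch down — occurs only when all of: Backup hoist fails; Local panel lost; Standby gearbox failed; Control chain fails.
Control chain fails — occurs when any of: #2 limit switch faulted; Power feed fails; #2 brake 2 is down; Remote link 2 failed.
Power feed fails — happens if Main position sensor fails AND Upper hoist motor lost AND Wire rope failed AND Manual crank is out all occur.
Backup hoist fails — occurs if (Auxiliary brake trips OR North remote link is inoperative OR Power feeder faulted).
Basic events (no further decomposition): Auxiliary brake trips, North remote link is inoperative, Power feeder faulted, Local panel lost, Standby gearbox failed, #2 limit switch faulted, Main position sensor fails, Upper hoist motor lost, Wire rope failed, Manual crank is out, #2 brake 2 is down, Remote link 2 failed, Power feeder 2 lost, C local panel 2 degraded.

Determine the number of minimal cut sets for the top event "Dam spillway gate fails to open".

14

Backup hoist fails [OR]: union of children's cut sets → 3 cut set(s).
Power feed fails [AND]: one cut set from each child combined → 1 × 1 × 1 × 1 = 1 cut set(s).
Control chain fails [OR]: union of children's cut sets → 4 cut set(s).
Local branch down [AND]: one cut set from each child combined → 3 × 1 × 1 × 4 = 12 cut set(s).
Dam spillway gate fails to open [OR]: union of children's cut sets → 14 cut set(s).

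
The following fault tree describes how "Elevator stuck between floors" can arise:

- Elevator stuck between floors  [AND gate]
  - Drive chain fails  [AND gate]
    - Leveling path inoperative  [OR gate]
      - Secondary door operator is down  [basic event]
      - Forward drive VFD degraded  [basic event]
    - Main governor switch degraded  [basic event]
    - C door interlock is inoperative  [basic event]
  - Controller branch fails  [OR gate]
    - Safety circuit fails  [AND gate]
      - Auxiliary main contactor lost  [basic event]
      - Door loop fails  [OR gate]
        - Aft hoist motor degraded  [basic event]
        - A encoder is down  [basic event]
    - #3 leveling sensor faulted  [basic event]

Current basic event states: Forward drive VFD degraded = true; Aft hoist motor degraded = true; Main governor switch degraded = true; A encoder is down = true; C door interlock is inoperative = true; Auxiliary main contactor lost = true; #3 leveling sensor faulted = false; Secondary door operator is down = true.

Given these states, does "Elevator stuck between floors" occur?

Leveling path inoperative [OR]: Secondary door operator is down=occurs, Forward drive VFD degraded=occurs → at least one input occurs → occurs.
Drive chain fails [AND]: Leveling path inoperative=occurs, Main governor switch degraded=occurs, C door interlock is inoperative=occurs → all inputs occur → occurs.
Door loop fails [OR]: Aft hoist motor degraded=occurs, A encoder is down=occurs → at least one input occurs → occurs.
Safety circuit fails [AND]: Auxiliary main contactor lost=occurs, Door loop fails=occurs → all inputs occur → occurs.
Controller branch fails [OR]: Safety circuit fails=occurs, #3 leveling sensor faulted=not → at least one input occurs → occurs.
Elevator stuck between floors [AND]: Drive chain fails=occurs, Controller branch fails=occurs → all inputs occur → occurs.

Yes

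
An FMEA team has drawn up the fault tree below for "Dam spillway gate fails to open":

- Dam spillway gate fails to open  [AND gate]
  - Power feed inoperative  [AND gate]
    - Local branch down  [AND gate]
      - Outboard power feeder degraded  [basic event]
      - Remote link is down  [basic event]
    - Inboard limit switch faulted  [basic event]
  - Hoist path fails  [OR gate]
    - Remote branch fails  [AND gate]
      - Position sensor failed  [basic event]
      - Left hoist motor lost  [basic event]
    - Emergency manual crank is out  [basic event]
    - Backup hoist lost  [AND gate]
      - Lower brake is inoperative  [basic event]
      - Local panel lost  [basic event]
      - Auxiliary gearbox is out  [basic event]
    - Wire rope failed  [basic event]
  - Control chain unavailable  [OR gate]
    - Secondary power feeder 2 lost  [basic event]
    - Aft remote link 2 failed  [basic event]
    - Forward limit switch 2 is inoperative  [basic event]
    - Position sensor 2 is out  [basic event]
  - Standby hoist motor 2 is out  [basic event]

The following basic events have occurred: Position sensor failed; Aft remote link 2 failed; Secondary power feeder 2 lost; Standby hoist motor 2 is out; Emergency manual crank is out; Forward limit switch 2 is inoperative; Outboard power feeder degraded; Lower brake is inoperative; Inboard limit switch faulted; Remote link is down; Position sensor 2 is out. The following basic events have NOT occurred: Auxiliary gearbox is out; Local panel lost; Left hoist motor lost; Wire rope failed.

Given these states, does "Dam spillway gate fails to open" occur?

Yes

Local branch down [AND]: Outboard power feeder degraded=occurs, Remote link is down=occurs → all inputs occur → occurs.
Power feed inoperative [AND]: Local branch down=occurs, Inboard limit switch faulted=occurs → all inputs occur → occurs.
Remote branch fails [AND]: Position sensor failed=occurs, Left hoist motor lost=not → not all inputs occur → does not occur.
Backup hoist lost [AND]: Lower brake is inoperative=occurs, Local panel lost=not, Auxiliary gearbox is out=not → not all inputs occur → does not occur.
Hoist path fails [OR]: Remote branch fails=not, Emergency manual crank is out=occurs, Backup hoist lost=not, Wire rope failed=not → at least one input occurs → occurs.
Control chain unavailable [OR]: Secondary power feeder 2 lost=occurs, Aft remote link 2 failed=occurs, Forward limit switch 2 is inoperative=occurs, Position sensor 2 is out=occurs → at least one input occurs → occurs.
Dam spillway gate fails to open [AND]: Power feed inoperative=occurs, Hoist path fails=occurs, Control chain unavailable=occurs, Standby hoist motor 2 is out=occurs → all inputs occur → occurs.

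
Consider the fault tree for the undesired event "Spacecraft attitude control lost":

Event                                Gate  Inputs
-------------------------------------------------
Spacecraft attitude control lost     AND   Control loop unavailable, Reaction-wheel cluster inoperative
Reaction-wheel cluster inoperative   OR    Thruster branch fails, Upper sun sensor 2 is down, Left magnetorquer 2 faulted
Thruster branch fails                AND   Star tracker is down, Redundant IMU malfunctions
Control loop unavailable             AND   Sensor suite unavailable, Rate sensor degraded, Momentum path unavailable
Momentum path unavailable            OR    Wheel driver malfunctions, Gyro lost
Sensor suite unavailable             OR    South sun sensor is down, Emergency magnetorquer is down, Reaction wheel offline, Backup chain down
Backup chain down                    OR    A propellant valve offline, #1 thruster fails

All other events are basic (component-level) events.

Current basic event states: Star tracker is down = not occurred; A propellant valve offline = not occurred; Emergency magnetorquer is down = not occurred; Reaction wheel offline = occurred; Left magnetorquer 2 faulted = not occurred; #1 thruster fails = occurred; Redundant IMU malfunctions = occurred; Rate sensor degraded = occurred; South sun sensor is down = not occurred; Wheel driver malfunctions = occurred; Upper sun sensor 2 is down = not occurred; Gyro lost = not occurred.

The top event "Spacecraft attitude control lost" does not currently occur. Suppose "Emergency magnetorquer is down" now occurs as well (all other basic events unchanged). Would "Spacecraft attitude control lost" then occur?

Counterfactual: set "Emergency magnetorquer is down" to occurred.
Backup chain down [OR]: A propellant valve offline=not, #1 thruster fails=occurs → at least one input occurs → occurs.
Sensor suite unavailable [OR]: South sun sensor is down=not, Emergency magnetorquer is down=occurs, Reaction wheel offline=occurs, Backup chain down=occurs → at least one input occurs → occurs.
Momentum path unavailable [OR]: Wheel driver malfunctions=occurs, Gyro lost=not → at least one input occurs → occurs.
Control loop unavailable [AND]: Sensor suite unavailable=occurs, Rate sensor degraded=occurs, Momentum path unavailable=occurs → all inputs occur → occurs.
Thruster branch fails [AND]: Star tracker is down=not, Redundant IMU malfunctions=occurs → not all inputs occur → does not occur.
Reaction-wheel cluster inoperative [OR]: Thruster branch fails=not, Upper sun sensor 2 is down=not, Left magnetorquer 2 faulted=not → no input occurs → does not occur.
Spacecraft attitude control lost [AND]: Control loop unavailable=occurs, Reaction-wheel cluster inoperative=not → not all inputs occur → does not occur.

No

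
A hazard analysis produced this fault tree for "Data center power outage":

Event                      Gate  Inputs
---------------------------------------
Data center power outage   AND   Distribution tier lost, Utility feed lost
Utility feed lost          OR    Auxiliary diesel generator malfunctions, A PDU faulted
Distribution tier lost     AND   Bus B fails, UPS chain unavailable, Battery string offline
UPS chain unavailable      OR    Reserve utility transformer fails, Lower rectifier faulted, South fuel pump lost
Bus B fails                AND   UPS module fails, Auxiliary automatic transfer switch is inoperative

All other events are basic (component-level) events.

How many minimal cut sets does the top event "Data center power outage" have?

Bus B fails [AND]: one cut set from each child combined → 1 × 1 = 1 cut set(s).
UPS chain unavailable [OR]: union of children's cut sets → 3 cut set(s).
Distribution tier lost [AND]: one cut set from each child combined → 1 × 3 × 1 = 3 cut set(s).
Utility feed lost [OR]: union of children's cut sets → 2 cut set(s).
Data center power outage [AND]: one cut set from each child combined → 3 × 2 = 6 cut set(s).
Minimal cut sets: {Auxiliary automatic transfer switch is inoperative, Auxiliary diesel generator malfunctions, Battery string offline, Reserve utility transformer fails, UPS module fails}; {A PDU faulted, Auxiliary automatic transfer switch is inoperative, Battery string offline, Reserve utility transformer fails, UPS module fails}; {Auxiliary automatic transfer switch is inoperative, Auxiliary diesel generator malfunctions, Battery string offline, Lower rectifier faulted, UPS module fails}; {A PDU faulted, Auxiliary automatic transfer switch is inoperative, Battery string offline, Lower rectifier faulted, UPS module fails}; {Auxiliary automatic transfer switch is inoperative, Auxiliary diesel generator malfunctions, Battery string offline, South fuel pump lost, UPS module fails}; {A PDU faulted, Auxiliary automatic transfer switch is inoperative, Battery string offline, South fuel pump lost, UPS module fails}.

6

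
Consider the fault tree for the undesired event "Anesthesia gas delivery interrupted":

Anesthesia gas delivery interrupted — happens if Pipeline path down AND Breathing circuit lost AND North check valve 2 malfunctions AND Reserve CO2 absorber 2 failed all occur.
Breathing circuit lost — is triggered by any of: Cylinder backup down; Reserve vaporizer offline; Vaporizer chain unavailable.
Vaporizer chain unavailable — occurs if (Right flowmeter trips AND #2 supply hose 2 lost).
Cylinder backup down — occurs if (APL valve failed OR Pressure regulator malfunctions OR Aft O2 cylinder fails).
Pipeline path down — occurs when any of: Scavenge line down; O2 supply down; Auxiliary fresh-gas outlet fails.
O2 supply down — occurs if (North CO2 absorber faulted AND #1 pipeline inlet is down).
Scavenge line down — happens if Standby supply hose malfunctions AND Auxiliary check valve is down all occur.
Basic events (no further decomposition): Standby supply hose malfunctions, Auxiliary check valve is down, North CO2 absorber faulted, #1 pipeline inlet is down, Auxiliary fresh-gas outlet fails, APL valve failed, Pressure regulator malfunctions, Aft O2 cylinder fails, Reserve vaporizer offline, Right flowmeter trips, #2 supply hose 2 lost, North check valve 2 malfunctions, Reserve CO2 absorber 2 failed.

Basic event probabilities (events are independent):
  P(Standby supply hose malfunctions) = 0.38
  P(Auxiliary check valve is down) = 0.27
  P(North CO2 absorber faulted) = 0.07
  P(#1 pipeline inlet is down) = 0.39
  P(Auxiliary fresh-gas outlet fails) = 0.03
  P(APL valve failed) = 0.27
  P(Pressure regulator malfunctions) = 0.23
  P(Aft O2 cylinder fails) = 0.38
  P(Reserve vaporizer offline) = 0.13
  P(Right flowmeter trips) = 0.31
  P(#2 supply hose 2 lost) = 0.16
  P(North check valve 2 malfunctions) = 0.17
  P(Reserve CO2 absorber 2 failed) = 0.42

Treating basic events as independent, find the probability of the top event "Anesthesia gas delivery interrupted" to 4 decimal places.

P(Scavenge line down) [AND] = 0.38 × 0.27 = 0.102600
P(O2 supply down) [AND] = 0.07 × 0.39 = 0.027300
P(Pipeline path down) [OR] = 1 − (1−0.102600) × (1−0.027300) × (1−0.03) = 0.153286
P(Cylinder backup down) [OR] = 1 − (1−0.27) × (1−0.23) × (1−0.38) = 0.651498
P(Vaporizer chain unavailable) [AND] = 0.31 × 0.16 = 0.049600
P(Breathing circuit lost) [OR] = 1 − (1−0.651498) × (1−0.13) × (1−0.049600) = 0.711842
P(Anesthesia gas delivery interrupted) [AND] = 0.153286 × 0.711842 × 0.17 × 0.42 = 0.007791
Rounded to 4 decimal places: P(Anesthesia gas delivery interrupted) ≈ 0.0078.

0.0078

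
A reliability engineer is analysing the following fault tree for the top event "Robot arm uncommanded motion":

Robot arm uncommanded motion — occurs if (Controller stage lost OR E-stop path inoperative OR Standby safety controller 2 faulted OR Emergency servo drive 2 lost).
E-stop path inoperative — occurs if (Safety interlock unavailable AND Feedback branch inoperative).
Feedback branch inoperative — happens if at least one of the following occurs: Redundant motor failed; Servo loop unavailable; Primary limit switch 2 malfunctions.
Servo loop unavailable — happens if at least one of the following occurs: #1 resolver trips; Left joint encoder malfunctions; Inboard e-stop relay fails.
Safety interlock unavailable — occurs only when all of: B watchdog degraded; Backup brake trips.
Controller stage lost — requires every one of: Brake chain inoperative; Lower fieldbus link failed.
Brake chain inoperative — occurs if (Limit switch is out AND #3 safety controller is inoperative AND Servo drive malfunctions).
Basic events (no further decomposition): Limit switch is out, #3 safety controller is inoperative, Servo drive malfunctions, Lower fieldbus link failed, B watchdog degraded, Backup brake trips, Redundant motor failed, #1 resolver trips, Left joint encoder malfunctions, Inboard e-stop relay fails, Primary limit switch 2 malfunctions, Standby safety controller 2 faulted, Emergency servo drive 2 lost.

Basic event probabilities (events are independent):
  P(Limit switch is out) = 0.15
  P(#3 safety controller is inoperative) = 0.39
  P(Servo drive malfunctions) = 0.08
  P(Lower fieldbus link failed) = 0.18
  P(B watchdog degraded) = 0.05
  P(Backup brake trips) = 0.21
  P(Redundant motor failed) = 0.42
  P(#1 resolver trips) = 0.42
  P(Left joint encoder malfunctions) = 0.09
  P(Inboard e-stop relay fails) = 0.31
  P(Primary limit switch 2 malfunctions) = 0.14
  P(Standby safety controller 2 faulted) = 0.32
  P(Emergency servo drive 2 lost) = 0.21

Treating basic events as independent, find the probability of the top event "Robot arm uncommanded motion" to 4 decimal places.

P(Brake chain inoperative) [AND] = 0.15 × 0.39 × 0.08 = 0.004680
P(Controller stage lost) [AND] = 0.004680 × 0.18 = 0.000842
P(Safety interlock unavailable) [AND] = 0.05 × 0.21 = 0.010500
P(Servo loop unavailable) [OR] = 1 − (1−0.42) × (1−0.09) × (1−0.31) = 0.635818
P(Feedback branch inoperative) [OR] = 1 − (1−0.42) × (1−0.635818) × (1−0.14) = 0.818346
P(E-stop path inoperative) [AND] = 0.010500 × 0.818346 = 0.008593
P(Robot arm uncommanded motion) [OR] = 1 − (1−0.000842) × (1−0.008593) × (1−0.32) × (1−0.21) = 0.467865
Rounded to 4 decimal places: P(Robot arm uncommanded motion) ≈ 0.4679.

0.4679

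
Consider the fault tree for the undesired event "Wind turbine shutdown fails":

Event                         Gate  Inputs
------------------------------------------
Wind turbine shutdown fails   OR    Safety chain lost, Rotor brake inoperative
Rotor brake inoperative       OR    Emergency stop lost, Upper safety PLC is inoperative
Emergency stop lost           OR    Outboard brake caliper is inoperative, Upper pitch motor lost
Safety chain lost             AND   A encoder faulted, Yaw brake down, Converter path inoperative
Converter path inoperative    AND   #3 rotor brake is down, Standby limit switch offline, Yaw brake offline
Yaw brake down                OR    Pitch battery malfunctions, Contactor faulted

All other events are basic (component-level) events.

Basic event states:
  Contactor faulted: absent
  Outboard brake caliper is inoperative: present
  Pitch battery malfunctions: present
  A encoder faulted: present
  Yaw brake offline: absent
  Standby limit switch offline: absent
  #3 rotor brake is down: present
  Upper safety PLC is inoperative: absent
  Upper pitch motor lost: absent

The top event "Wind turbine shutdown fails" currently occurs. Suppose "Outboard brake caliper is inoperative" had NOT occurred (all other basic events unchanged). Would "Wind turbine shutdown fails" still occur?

No

Counterfactual: set "Outboard brake caliper is inoperative" to not occurred.
Yaw brake down [OR]: Pitch battery malfunctions=occurs, Contactor faulted=not → at least one input occurs → occurs.
Converter path inoperative [AND]: #3 rotor brake is down=occurs, Standby limit switch offline=not, Yaw brake offline=not → not all inputs occur → does not occur.
Safety chain lost [AND]: A encoder faulted=occurs, Yaw brake down=occurs, Converter path inoperative=not → not all inputs occur → does not occur.
Emergency stop lost [OR]: Outboard brake caliper is inoperative=not, Upper pitch motor lost=not → no input occurs → does not occur.
Rotor brake inoperative [OR]: Emergency stop lost=not, Upper safety PLC is inoperative=not → no input occurs → does not occur.
Wind turbine shutdown fails [OR]: Safety chain lost=not, Rotor brake inoperative=not → no input occurs → does not occur.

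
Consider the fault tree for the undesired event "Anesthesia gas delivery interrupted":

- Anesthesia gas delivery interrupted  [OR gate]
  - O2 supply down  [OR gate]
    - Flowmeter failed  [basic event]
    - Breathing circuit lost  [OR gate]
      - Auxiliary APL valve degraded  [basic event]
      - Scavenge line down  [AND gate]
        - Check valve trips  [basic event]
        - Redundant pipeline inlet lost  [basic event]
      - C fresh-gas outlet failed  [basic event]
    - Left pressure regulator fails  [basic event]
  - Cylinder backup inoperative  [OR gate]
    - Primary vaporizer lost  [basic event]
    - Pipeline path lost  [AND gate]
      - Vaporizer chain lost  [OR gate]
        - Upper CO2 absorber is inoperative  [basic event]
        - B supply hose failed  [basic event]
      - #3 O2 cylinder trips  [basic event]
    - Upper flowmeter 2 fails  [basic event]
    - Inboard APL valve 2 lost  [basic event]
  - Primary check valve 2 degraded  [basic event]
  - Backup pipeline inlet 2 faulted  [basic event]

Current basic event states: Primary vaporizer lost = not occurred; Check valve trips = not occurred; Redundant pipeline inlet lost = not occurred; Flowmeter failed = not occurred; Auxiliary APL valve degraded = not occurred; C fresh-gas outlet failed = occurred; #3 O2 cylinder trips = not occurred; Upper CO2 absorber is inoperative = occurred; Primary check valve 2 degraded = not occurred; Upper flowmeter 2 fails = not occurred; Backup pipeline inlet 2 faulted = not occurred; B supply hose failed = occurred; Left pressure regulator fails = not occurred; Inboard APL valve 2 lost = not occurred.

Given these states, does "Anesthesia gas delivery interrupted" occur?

Yes

Scavenge line down [AND]: Check valve trips=not, Redundant pipeline inlet lost=not → not all inputs occur → does not occur.
Breathing circuit lost [OR]: Auxiliary APL valve degraded=not, Scavenge line down=not, C fresh-gas outlet failed=occurs → at least one input occurs → occurs.
O2 supply down [OR]: Flowmeter failed=not, Breathing circuit lost=occurs, Left pressure regulator fails=not → at least one input occurs → occurs.
Vaporizer chain lost [OR]: Upper CO2 absorber is inoperative=occurs, B supply hose failed=occurs → at least one input occurs → occurs.
Pipeline path lost [AND]: Vaporizer chain lost=occurs, #3 O2 cylinder trips=not → not all inputs occur → does not occur.
Cylinder backup inoperative [OR]: Primary vaporizer lost=not, Pipeline path lost=not, Upper flowmeter 2 fails=not, Inboard APL valve 2 lost=not → no input occurs → does not occur.
Anesthesia gas delivery interrupted [OR]: O2 supply down=occurs, Cylinder backup inoperative=not, Primary check valve 2 degraded=not, Backup pipeline inlet 2 faulted=not → at least one input occurs → occurs.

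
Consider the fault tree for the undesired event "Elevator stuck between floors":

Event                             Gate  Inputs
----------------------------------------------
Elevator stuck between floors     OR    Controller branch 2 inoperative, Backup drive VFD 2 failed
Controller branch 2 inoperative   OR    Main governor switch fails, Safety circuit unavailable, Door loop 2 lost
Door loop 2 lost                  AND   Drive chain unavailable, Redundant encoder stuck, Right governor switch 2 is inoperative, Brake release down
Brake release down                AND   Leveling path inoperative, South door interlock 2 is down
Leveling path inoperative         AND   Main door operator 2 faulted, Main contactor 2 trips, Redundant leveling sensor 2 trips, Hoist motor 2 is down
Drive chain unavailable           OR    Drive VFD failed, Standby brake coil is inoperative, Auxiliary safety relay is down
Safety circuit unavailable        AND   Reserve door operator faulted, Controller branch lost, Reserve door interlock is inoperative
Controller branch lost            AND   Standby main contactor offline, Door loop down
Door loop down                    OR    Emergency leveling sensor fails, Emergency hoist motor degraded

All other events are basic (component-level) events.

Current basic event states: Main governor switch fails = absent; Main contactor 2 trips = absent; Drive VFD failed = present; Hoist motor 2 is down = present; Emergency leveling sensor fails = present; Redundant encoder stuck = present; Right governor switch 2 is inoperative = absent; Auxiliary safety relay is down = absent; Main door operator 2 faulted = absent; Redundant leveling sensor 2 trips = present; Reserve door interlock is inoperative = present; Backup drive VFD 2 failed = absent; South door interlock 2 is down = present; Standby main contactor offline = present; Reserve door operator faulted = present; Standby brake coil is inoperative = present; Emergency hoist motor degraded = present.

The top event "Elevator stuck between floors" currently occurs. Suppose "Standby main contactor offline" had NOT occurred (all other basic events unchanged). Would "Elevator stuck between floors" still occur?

Counterfactual: set "Standby main contactor offline" to not occurred.
Door loop down [OR]: Emergency leveling sensor fails=occurs, Emergency hoist motor degraded=occurs → at least one input occurs → occurs.
Controller branch lost [AND]: Standby main contactor offline=not, Door loop down=occurs → not all inputs occur → does not occur.
Safety circuit unavailable [AND]: Reserve door operator faulted=occurs, Controller branch lost=not, Reserve door interlock is inoperative=occurs → not all inputs occur → does not occur.
Drive chain unavailable [OR]: Drive VFD failed=occurs, Standby brake coil is inoperative=occurs, Auxiliary safety relay is down=not → at least one input occurs → occurs.
Leveling path inoperative [AND]: Main door operator 2 faulted=not, Main contactor 2 trips=not, Redundant leveling sensor 2 trips=occurs, Hoist motor 2 is down=occurs → not all inputs occur → does not occur.
Brake release down [AND]: Leveling path inoperative=not, South door interlock 2 is down=occurs → not all inputs occur → does not occur.
Door loop 2 lost [AND]: Drive chain unavailable=occurs, Redundant encoder stuck=occurs, Right governor switch 2 is inoperative=not, Brake release down=not → not all inputs occur → does not occur.
Controller branch 2 inoperative [OR]: Main governor switch fails=not, Safety circuit unavailable=not, Door loop 2 lost=not → no input occurs → does not occur.
Elevator stuck between floors [OR]: Controller branch 2 inoperative=not, Backup drive VFD 2 failed=not → no input occurs → does not occur.

No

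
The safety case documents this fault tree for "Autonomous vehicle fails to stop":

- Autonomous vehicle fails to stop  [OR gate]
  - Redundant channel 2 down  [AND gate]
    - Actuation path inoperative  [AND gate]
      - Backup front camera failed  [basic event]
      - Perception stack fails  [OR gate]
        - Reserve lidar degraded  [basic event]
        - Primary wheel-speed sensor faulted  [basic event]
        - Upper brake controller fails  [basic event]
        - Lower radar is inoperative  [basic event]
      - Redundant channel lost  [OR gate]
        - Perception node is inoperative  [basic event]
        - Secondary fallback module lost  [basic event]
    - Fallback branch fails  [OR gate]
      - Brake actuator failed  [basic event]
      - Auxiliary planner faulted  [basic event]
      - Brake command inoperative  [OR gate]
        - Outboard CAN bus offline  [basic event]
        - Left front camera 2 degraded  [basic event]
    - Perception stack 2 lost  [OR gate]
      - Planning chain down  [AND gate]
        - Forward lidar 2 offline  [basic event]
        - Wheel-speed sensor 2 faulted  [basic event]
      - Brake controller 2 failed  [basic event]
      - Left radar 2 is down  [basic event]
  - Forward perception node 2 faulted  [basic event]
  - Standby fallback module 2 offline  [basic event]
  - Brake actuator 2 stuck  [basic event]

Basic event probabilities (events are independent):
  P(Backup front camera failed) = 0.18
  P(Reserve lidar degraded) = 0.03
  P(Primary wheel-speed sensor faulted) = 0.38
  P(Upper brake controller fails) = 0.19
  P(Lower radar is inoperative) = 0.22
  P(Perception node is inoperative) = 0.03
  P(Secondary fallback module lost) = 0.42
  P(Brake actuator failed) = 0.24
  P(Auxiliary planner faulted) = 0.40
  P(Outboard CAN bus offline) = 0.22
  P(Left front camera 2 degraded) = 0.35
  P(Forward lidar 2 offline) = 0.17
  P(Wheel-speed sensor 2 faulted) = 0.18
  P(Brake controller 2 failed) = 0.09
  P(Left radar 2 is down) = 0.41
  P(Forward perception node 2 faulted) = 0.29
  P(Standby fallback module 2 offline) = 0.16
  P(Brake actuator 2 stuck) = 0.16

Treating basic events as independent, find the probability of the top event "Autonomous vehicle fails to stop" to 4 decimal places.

P(Perception stack fails) [OR] = 1 − (1−0.03) × (1−0.38) × (1−0.19) × (1−0.22) = 0.620035
P(Redundant channel lost) [OR] = 1 − (1−0.03) × (1−0.42) = 0.437400
P(Actuation path inoperative) [AND] = 0.18 × 0.620035 × 0.437400 = 0.048817
P(Brake command inoperative) [OR] = 1 − (1−0.22) × (1−0.35) = 0.493000
P(Fallback branch fails) [OR] = 1 − (1−0.24) × (1−0.40) × (1−0.493000) = 0.768808
P(Planning chain down) [AND] = 0.17 × 0.18 = 0.030600
P(Perception stack 2 lost) [OR] = 1 − (1−0.030600) × (1−0.09) × (1−0.41) = 0.479529
P(Redundant channel 2 down) [AND] = 0.048817 × 0.768808 × 0.479529 = 0.017997
P(Autonomous vehicle fails to stop) [OR] = 1 − (1−0.017997) × (1−0.29) × (1−0.16) × (1−0.16) = 0.508040
Rounded to 4 decimal places: P(Autonomous vehicle fails to stop) ≈ 0.5080.

0.5080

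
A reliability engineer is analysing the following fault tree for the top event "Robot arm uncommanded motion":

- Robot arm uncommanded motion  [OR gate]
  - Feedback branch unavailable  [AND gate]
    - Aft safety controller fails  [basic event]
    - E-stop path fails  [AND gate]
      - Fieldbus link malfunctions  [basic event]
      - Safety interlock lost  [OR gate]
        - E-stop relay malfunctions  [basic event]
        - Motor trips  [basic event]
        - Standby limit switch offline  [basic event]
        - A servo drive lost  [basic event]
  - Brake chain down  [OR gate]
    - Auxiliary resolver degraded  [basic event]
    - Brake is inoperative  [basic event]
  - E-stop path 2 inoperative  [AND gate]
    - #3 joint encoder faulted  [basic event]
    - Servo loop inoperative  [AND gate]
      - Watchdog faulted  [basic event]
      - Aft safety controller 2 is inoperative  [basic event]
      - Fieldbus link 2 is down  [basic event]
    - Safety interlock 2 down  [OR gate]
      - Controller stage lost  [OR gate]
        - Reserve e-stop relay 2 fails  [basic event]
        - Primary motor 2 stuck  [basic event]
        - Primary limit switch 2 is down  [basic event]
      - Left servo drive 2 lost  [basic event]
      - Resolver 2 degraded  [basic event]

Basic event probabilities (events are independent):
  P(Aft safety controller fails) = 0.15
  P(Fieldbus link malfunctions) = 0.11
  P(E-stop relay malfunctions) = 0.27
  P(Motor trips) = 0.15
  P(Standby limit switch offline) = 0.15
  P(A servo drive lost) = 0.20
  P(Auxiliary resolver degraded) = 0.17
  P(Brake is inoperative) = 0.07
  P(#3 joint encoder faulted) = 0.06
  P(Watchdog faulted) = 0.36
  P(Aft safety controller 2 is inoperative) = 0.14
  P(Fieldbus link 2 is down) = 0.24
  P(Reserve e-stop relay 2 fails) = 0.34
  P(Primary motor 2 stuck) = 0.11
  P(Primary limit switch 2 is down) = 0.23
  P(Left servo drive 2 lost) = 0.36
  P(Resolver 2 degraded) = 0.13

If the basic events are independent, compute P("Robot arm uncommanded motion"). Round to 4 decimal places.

0.2359

P(Safety interlock lost) [OR] = 1 − (1−0.27) × (1−0.15) × (1−0.15) × (1−0.20) = 0.578060
P(E-stop path fails) [AND] = 0.11 × 0.578060 = 0.063587
P(Feedback branch unavailable) [AND] = 0.15 × 0.063587 = 0.009538
P(Brake chain down) [OR] = 1 − (1−0.17) × (1−0.07) = 0.228100
P(Servo loop inoperative) [AND] = 0.36 × 0.14 × 0.24 = 0.012096
P(Controller stage lost) [OR] = 1 − (1−0.34) × (1−0.11) × (1−0.23) = 0.547702
P(Safety interlock 2 down) [OR] = 1 − (1−0.547702) × (1−0.36) × (1−0.13) = 0.748160
P(E-stop path 2 inoperative) [AND] = 0.06 × 0.012096 × 0.748160 = 0.000543
P(Robot arm uncommanded motion) [OR] = 1 − (1−0.009538) × (1−0.228100) × (1−0.000543) = 0.235878
Rounded to 4 decimal places: P(Robot arm uncommanded motion) ≈ 0.2359.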